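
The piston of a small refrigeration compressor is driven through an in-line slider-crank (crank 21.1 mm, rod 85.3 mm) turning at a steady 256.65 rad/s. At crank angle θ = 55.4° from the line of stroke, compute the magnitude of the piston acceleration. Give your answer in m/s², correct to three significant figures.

669

ω = 256.6 rad/s
x(θ) = r cosθ + √(L² − r² sin²θ); with ω constant, a = ω²·d²x/dθ².
d²x/dθ² = −r cosθ − r²(cos2θ)/√u − r⁴ sin²2θ/(4u^{3/2}),  u = L² − r² sin²θ = 0.00697444 m².
Substituting r = 0.0211 m, L = 0.0853 m, θ = 55.4°: d²x/dθ² = -0.010163 m.
a = ω²·d²x/dθ² = (256.6)²·(-0.010163) = -669.41 m/s²;  |a| = 669.41 m/s².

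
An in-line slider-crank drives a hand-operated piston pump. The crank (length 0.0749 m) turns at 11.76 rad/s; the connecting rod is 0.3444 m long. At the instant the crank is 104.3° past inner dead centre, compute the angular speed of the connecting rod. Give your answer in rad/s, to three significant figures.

0.646

ω = 11.76 rad/s
The rod makes angle φ with the slider axis where L sinφ = r sinθ; differentiating, L cosφ·φ̇ = r ω cosθ.
L cosφ = √(L² − r² sin²θ) = 0.33667 m.
|ω_rod| = r ω |cosθ| / √(L² − r² sin²θ) = 0.0749·11.76·0.24700/0.33667 = 0.64623 rad/s.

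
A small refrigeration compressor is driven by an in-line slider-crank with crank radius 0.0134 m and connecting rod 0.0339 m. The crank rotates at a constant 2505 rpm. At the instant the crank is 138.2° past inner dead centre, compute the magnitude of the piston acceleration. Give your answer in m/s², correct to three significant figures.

630

ω = 2π·2505/60 = 262.3 rad/s
x(θ) = r cosθ + √(L² − r² sin²θ); with ω constant, a = ω²·d²x/dθ².
d²x/dθ² = −r cosθ − r²(cos2θ)/√u − r⁴ sin²2θ/(4u^{3/2}),  u = L² − r² sin²θ = 0.00106944 m².
Substituting r = 0.0134 m, L = 0.0339 m, θ = 138.2°: d²x/dθ² = +0.0091497 m.
a = ω²·d²x/dθ² = (262.3)²·(+0.0091497) = +629.62 m/s²;  |a| = 629.62 m/s².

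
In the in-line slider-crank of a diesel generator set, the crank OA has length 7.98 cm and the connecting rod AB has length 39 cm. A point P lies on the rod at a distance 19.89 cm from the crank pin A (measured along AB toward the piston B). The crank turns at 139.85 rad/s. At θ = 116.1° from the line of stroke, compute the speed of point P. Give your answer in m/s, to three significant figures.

9.85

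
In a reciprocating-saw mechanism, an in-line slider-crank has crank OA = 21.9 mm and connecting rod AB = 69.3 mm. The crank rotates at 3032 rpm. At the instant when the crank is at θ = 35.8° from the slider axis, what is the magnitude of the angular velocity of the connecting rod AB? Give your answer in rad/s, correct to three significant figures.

82.8

ω = 317.5 rad/s (converted from 3032 rpm).
The rod makes angle φ with the slider axis where L sinφ = r sinθ; differentiating, L cosφ·φ̇ = r ω cosθ.
L cosφ = √(L² − r² sin²θ) = 0.068106 m.
|ω_rod| = r ω |cosθ| / √(L² − r² sin²θ) = 0.0219·317.5·0.81106/0.068106 = 82.808 rad/s.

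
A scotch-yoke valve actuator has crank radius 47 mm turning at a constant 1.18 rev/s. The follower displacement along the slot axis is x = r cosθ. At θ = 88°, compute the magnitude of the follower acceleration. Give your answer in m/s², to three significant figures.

0.0902

ω = 7.414 rad/s (from 1.18 rev/s).
x = r cosθ ⇒ ẍ = −rω² cosθ (ω constant).
|a| = rω²|cosθ| = 0.047·(7.414)²·|cos 88°| = 0.090166 m/s².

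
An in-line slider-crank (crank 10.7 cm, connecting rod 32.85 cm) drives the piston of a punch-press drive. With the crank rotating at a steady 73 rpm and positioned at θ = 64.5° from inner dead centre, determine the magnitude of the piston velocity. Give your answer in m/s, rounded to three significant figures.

ω = 2π·73/60 = 7.645 rad/s
For an in-line slider-crank, x = r cosθ + √(L² − r² sin²θ), so v = −rω sinθ·[1 + r cosθ/√(L² − r² sin²θ)].
With r = 0.107 m, L = 0.3285 m, θ = 64.5°: √(L² − r² sin²θ) = 0.31398 m.
v = −0.107·7.645·0.90259·[1 + 0.107·0.43051/0.31398] = -0.8466 m/s.
|v| = 0.8466 m/s.

0.847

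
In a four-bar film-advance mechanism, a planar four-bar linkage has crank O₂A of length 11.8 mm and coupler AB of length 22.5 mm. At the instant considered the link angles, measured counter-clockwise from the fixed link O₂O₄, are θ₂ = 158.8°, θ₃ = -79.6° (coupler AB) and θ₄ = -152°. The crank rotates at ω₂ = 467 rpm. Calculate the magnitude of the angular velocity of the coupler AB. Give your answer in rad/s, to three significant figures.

20.4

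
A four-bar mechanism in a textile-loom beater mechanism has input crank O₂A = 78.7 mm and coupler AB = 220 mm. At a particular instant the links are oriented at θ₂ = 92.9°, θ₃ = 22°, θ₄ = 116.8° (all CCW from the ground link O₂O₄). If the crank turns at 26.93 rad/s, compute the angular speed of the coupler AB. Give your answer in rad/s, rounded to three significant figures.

ω₂ = 26.93 rad/s
Differentiating the loop-closure r₂e^{iθ₂}+r₃e^{iθ₃}=r₁+r₄e^{iθ₄} gives r₂ω₂e^{iθ₂}+r₃ω₃e^{iθ₃}=r₄ω₄e^{iθ₄}.
Eliminating the other unknown: ω₃ = r₂ω₂ sin(θ₄−θ₂) / [r₃ sin(θ₃−θ₄)].
Numerator sine = +0.40514; denominator sine = -0.99649.
Result = 0.0787·26.93·(+0.40514) / (0.22·(-0.99649)) = -3.9167 rad/s; magnitude 3.9167 rad/s.

3.92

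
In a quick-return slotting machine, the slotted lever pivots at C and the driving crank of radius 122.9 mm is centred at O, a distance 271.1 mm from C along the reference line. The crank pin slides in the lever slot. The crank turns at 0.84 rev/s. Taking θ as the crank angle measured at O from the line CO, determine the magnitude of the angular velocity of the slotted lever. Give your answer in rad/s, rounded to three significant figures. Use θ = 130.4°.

ω = 5.278 rad/s (from 0.84 rev/s).
Crank pin A relative to C: A = (d + r cosθ, r sinθ); lever angle φ = atan2(r sinθ, d + r cosθ).
Differentiating tanφ: φ̇ = rω(d cosθ + r)/(d² + r² + 2dr cosθ).
d² + r² + 2dr cosθ = |CA|² = 0.0454113 m²;  d cosθ + r = -0.052805 m.
|ω_lever| = |0.1229·5.278·-0.052805| / 0.0454113 = 0.75427 rad/s.

0.754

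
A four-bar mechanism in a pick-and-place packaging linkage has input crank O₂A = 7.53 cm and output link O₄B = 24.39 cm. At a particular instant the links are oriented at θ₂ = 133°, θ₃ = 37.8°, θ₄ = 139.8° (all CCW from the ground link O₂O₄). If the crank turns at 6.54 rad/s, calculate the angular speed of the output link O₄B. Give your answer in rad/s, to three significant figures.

2.06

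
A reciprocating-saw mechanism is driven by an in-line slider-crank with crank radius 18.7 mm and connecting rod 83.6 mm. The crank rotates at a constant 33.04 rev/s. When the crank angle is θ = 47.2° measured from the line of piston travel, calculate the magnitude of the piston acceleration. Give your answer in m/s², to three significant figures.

536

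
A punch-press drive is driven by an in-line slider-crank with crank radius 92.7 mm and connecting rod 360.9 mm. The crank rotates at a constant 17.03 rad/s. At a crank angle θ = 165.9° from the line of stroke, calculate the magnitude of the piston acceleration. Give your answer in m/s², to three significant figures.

ω = 17.03 rad/s
x(θ) = r cosθ + √(L² − r² sin²θ); with ω constant, a = ω²·d²x/dθ².
d²x/dθ² = −r cosθ − r²(cos2θ)/√u − r⁴ sin²2θ/(4u^{3/2}),  u = L² − r² sin²θ = 0.129739 m².
Substituting r = 0.0927 m, L = 0.3609 m, θ = 165.9°: d²x/dθ² = +0.068793 m.
a = ω²·d²x/dθ² = (17.03)²·(+0.068793) = +19.951 m/s²;  |a| = 19.951 m/s².

20.0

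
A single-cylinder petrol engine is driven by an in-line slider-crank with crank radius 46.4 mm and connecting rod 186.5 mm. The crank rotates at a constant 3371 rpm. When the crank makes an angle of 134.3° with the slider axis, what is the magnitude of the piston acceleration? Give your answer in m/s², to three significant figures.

4050

ω = 2π·3371/60 = 353 rad/s
x(θ) = r cosθ + √(L² − r² sin²θ); with ω constant, a = ω²·d²x/dθ².
d²x/dθ² = −r cosθ − r²(cos2θ)/√u − r⁴ sin²2θ/(4u^{3/2}),  u = L² − r² sin²θ = 0.0336795 m².
Substituting r = 0.0464 m, L = 0.1865 m, θ = 134.3°: d²x/dθ² = +0.032506 m.
a = ω²·d²x/dθ² = (353)²·(+0.032506) = +4050.7 m/s²;  |a| = 4050.7 m/s².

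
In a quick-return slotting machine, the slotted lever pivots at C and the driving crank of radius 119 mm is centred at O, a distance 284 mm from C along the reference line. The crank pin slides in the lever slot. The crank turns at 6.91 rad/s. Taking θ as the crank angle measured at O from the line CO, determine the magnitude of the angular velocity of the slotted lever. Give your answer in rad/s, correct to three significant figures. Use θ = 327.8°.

1.94

ω = 6.91 rad/s
Crank pin A relative to C: A = (d + r cosθ, r sinθ); lever angle φ = atan2(r sinθ, d + r cosθ).
Differentiating tanφ: φ̇ = rω(d cosθ + r)/(d² + r² + 2dr cosθ).
d² + r² + 2dr cosθ = |CA|² = 0.152013 m²;  d cosθ + r = +0.35932 m.
|ω_lever| = |0.119·6.91·+0.35932| / 0.152013 = 1.9437 rad/s.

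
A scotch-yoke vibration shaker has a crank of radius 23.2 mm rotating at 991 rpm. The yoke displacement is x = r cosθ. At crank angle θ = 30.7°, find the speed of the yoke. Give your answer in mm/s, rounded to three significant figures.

1230

ω = 103.8 rad/s (from 991 rpm).
x = r cosθ ⇒ ẋ = −rω sinθ.
|v| = rω|sinθ| = 0.0232·103.8·|sin 30.7°| = 1.2292 m/s = 1229.2 mm/s.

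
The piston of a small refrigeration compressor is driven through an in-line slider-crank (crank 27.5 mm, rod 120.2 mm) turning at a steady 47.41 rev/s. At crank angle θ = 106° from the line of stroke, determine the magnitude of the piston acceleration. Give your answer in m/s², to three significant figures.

1160

ω = 2π·47.4 = 297.9 rad/s
x(θ) = r cosθ + √(L² − r² sin²θ); with ω constant, a = ω²·d²x/dθ².
d²x/dθ² = −r cosθ − r²(cos2θ)/√u − r⁴ sin²2θ/(4u^{3/2}),  u = L² − r² sin²θ = 0.0137492 m².
Substituting r = 0.0275 m, L = 0.1202 m, θ = 106°: d²x/dθ² = +0.013025 m.
a = ω²·d²x/dθ² = (297.9)²·(+0.013025) = +1155.8 m/s²;  |a| = 1155.8 m/s².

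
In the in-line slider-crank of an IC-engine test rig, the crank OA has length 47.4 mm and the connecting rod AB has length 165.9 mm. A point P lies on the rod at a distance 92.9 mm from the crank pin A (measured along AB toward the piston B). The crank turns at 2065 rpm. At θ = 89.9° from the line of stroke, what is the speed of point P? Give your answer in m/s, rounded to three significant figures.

ω = 216.2 rad/s.  Crank-pin speed |V_A| = rω = 10.25 m/s, perpendicular to OA.
Rod angle: sinφ = −(r/L) sinθ ⇒ φ = -16.602°; ω_rod = −rω cosθ/√(L²−r²sin²θ) = -0.11253 rad/s.
V_P = V_A + ω_rod × AP, with AP = 0.0929 m along the rod.
Components: V_Px = −rω sinθ − a·ω_rod·sinφ = -10.253 m/s;  V_Py = rω cosθ + a·ω_rod·cosφ = +0.0078719 m/s.
|V_P| = √(V_Px² + V_Py²) = 10.253 m/s.

10.3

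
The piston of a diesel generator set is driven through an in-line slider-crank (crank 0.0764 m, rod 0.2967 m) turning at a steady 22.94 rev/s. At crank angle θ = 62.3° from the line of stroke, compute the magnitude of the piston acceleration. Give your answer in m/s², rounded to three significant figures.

504

ω = 2π·22.9 = 144.1 rad/s
x(θ) = r cosθ + √(L² − r² sin²θ); with ω constant, a = ω²·d²x/dθ².
d²x/dθ² = −r cosθ − r²(cos2θ)/√u − r⁴ sin²2θ/(4u^{3/2}),  u = L² − r² sin²θ = 0.0834552 m².
Substituting r = 0.0764 m, L = 0.2967 m, θ = 62.3°: d²x/dθ² = -0.02428 m.
a = ω²·d²x/dθ² = (144.1)²·(-0.02428) = -504.42 m/s²;  |a| = 504.42 m/s².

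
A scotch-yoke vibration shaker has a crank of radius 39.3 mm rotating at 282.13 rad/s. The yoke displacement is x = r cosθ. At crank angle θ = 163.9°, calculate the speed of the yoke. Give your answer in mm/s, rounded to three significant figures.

3070

ω = 282.1 rad/s
x = r cosθ ⇒ ẋ = −rω sinθ.
|v| = rω|sinθ| = 0.0393·282.1·|sin 163.9°| = 3.0748 m/s = 3074.8 mm/s.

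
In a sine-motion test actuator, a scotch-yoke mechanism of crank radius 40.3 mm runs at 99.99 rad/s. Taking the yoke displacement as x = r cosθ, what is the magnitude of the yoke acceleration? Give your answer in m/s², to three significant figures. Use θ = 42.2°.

298

ω = 99.99 rad/s
x = r cosθ ⇒ ẍ = −rω² cosθ (ω constant).
|a| = rω²|cosθ| = 0.0403·(99.99)²·|cos 42.2°| = 298.48 m/s².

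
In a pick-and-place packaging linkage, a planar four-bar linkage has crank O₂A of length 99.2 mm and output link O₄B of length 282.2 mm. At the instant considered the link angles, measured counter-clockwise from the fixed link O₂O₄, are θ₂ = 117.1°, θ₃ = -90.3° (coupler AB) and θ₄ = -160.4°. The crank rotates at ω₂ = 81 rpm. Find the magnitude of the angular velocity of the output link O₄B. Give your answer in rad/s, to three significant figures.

1.46

ω₂ = 8.482 rad/s (from 81 rpm).
Differentiating the loop-closure r₂e^{iθ₂}+r₃e^{iθ₃}=r₁+r₄e^{iθ₄} gives r₂ω₂e^{iθ₂}+r₃ω₃e^{iθ₃}=r₄ω₄e^{iθ₄}.
Eliminating the other unknown: ω₄ = r₂ω₂ sin(θ₂−θ₃) / [r₄ sin(θ₄−θ₃)].
Numerator sine = -0.46020; denominator sine = -0.94029.
Result = 0.0992·8.482·(-0.46020) / (0.2822·(-0.94029)) = +1.4593 rad/s; magnitude 1.4593 rad/s.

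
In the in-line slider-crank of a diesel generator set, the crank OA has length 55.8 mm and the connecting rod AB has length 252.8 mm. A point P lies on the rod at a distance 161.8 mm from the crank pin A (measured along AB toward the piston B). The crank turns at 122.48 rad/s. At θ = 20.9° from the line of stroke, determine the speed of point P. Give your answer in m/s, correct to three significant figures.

ω = 122.5 rad/s.  Crank-pin speed |V_A| = rω = 6.8344 m/s, perpendicular to OA.
Rod angle: sinφ = −(r/L) sinθ ⇒ φ = -4.516°; ω_rod = −rω cosθ/√(L²−r²sin²θ) = -25.335 rad/s.
V_P = V_A + ω_rod × AP, with AP = 0.1618 m along the rod.
Components: V_Px = −rω sinθ − a·ω_rod·sinφ = -2.7609 m/s;  V_Py = rω cosθ + a·ω_rod·cosφ = +2.2983 m/s.
|V_P| = √(V_Px² + V_Py²) = 3.5923 m/s.

3.59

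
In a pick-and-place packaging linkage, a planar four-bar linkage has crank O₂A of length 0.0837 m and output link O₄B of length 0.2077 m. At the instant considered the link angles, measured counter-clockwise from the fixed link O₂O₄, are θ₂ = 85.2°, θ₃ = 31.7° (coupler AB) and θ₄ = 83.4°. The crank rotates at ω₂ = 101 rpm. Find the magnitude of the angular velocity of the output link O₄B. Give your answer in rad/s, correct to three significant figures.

ω₂ = 10.58 rad/s (from 101 rpm).
Differentiating the loop-closure r₂e^{iθ₂}+r₃e^{iθ₃}=r₁+r₄e^{iθ₄} gives r₂ω₂e^{iθ₂}+r₃ω₃e^{iθ₃}=r₄ω₄e^{iθ₄}.
Eliminating the other unknown: ω₄ = r₂ω₂ sin(θ₂−θ₃) / [r₄ sin(θ₄−θ₃)].
Numerator sine = +0.80386; denominator sine = +0.78478.
Result = 0.0837·10.58·(+0.80386) / (0.2077·(+0.78478)) = +4.3659 rad/s; magnitude 4.3659 rad/s.

4.37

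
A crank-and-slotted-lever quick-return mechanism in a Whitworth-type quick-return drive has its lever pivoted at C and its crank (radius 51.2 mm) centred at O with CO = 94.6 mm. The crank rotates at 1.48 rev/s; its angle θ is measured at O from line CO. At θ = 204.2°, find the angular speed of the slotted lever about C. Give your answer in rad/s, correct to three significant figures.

6.11

ω = 9.299 rad/s (from 1.48 rev/s).
Crank pin A relative to C: A = (d + r cosθ, r sinθ); lever angle φ = atan2(r sinθ, d + r cosθ).
Differentiating tanφ: φ̇ = rω(d cosθ + r)/(d² + r² + 2dr cosθ).
d² + r² + 2dr cosθ = |CA|² = 0.00273486 m²;  d cosθ + r = -0.035087 m.
|ω_lever| = |0.0512·9.299·-0.035087| / 0.00273486 = 6.1083 rad/s.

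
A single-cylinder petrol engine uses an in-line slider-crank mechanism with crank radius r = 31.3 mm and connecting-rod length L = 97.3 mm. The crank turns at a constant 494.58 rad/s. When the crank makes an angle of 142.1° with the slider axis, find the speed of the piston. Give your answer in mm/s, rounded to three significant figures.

7050

ω = 494.6 rad/s
For an in-line slider-crank, x = r cosθ + √(L² − r² sin²θ), so v = −rω sinθ·[1 + r cosθ/√(L² − r² sin²θ)].
With r = 0.0313 m, L = 0.0973 m, θ = 142.1°: √(L² − r² sin²θ) = 0.095381 m.
v = −0.0313·494.6·0.61429·[1 + 0.0313·-0.78908/0.095381] = -7.047 m/s.
|v| = 7.047 m/s = 7047 mm/s.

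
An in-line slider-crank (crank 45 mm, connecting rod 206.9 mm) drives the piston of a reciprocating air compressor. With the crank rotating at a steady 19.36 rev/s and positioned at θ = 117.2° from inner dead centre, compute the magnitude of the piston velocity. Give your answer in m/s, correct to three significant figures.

4.38

ω = 2π·19.4 = 121.6 rad/s
For an in-line slider-crank, x = r cosθ + √(L² − r² sin²θ), so v = −rω sinθ·[1 + r cosθ/√(L² − r² sin²θ)].
With r = 0.045 m, L = 0.2069 m, θ = 117.2°: √(L² − r² sin²θ) = 0.20299 m.
v = −0.045·121.6·0.88942·[1 + 0.045·-0.45710/0.20299] = -4.3752 m/s.
|v| = 4.3752 m/s.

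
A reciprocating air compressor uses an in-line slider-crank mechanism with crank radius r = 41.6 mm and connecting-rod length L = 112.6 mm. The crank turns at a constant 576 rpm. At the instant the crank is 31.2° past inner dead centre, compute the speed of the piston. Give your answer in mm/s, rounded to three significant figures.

ω = 2π·576/60 = 60.32 rad/s
For an in-line slider-crank, x = r cosθ + √(L² − r² sin²θ), so v = −rω sinθ·[1 + r cosθ/√(L² − r² sin²θ)].
With r = 0.0416 m, L = 0.1126 m, θ = 31.2°: √(L² − r² sin²θ) = 0.11052 m.
v = −0.0416·60.32·0.51803·[1 + 0.0416·0.85536/0.11052] = -1.7184 m/s.
|v| = 1.7184 m/s = 1718.4 mm/s.

1720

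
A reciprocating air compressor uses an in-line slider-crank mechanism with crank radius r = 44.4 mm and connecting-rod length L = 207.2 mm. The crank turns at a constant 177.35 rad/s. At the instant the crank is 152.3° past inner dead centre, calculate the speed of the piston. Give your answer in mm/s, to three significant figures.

2960

ω = 177.3 rad/s
For an in-line slider-crank, x = r cosθ + √(L² − r² sin²θ), so v = −rω sinθ·[1 + r cosθ/√(L² − r² sin²θ)].
With r = 0.0444 m, L = 0.2072 m, θ = 152.3°: √(L² − r² sin²θ) = 0.20617 m.
v = −0.0444·177.3·0.46484·[1 + 0.0444·-0.88539/0.20617] = -2.9624 m/s.
|v| = 2.9624 m/s = 2962.4 mm/s.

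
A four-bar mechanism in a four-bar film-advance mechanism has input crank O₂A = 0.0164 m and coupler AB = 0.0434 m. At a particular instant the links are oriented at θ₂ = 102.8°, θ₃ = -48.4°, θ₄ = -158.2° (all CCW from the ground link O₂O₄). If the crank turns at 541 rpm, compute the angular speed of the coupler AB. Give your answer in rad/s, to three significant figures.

22.5

ω₂ = 56.65 rad/s (from 541 rpm).
Differentiating the loop-closure r₂e^{iθ₂}+r₃e^{iθ₃}=r₁+r₄e^{iθ₄} gives r₂ω₂e^{iθ₂}+r₃ω₃e^{iθ₃}=r₄ω₄e^{iθ₄}.
Eliminating the other unknown: ω₃ = r₂ω₂ sin(θ₄−θ₂) / [r₃ sin(θ₃−θ₄)].
Numerator sine = +0.98769; denominator sine = +0.94088.
Result = 0.0164·56.65·(+0.98769) / (0.0434·(+0.94088)) = +22.473 rad/s; magnitude 22.473 rad/s.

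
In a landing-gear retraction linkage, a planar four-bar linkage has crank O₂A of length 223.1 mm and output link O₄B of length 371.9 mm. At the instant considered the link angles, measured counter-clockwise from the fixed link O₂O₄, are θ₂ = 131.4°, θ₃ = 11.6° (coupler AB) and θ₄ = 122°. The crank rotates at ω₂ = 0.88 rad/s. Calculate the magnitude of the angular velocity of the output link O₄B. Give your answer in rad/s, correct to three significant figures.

0.489

ω₂ = 0.88 rad/s
Differentiating the loop-closure r₂e^{iθ₂}+r₃e^{iθ₃}=r₁+r₄e^{iθ₄} gives r₂ω₂e^{iθ₂}+r₃ω₃e^{iθ₃}=r₄ω₄e^{iθ₄}.
Eliminating the other unknown: ω₄ = r₂ω₂ sin(θ₂−θ₃) / [r₄ sin(θ₄−θ₃)].
Numerator sine = +0.86777; denominator sine = +0.93728.
Result = 0.2231·0.88·(+0.86777) / (0.3719·(+0.93728)) = +0.48875 rad/s; magnitude 0.48875 rad/s.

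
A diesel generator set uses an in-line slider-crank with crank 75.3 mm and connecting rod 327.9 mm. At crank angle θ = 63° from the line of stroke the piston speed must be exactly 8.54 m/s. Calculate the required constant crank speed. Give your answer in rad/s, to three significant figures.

For an in-line slider-crank, |v_piston| = rω|sinθ|·[1 + r cosθ/√(L² − r² sin²θ)].
With r = 0.0753 m, L = 0.3279 m, θ = 63°: the bracketed kinematic factor |dx/dθ| = 0.074239 m.
ω = v/|dx/dθ| = 8.54/0.074239 = 115.03 rad/s.

115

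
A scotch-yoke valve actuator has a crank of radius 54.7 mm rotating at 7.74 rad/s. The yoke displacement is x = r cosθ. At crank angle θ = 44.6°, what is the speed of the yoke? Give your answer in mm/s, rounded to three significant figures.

ω = 7.74 rad/s
x = r cosθ ⇒ ẋ = −rω sinθ.
|v| = rω|sinθ| = 0.0547·7.74·|sin 44.6°| = 0.29728 m/s = 297.28 mm/s.

297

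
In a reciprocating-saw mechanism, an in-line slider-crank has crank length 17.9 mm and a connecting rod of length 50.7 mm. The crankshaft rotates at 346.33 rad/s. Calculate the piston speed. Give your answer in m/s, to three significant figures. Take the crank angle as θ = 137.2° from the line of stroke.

3.09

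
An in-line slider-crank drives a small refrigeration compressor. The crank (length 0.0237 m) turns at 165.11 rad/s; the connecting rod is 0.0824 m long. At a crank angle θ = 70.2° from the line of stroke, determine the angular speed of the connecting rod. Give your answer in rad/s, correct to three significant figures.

ω = 165.1 rad/s
The rod makes angle φ with the slider axis where L sinφ = r sinθ; differentiating, L cosφ·φ̇ = r ω cosθ.
L cosφ = √(L² − r² sin²θ) = 0.079325 m.
|ω_rod| = r ω |cosθ| / √(L² − r² sin²θ) = 0.0237·165.1·0.33874/0.079325 = 16.71 rad/s.

16.7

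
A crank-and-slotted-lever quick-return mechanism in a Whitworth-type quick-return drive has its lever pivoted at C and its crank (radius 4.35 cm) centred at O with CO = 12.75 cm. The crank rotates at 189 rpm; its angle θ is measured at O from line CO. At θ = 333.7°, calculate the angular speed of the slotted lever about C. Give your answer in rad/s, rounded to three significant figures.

4.84

ω = 19.79 rad/s (from 189 rpm).
Crank pin A relative to C: A = (d + r cosθ, r sinθ); lever angle φ = atan2(r sinθ, d + r cosθ).
Differentiating tanφ: φ̇ = rω(d cosθ + r)/(d² + r² + 2dr cosθ).
d² + r² + 2dr cosθ = |CA|² = 0.0280928 m²;  d cosθ + r = +0.1578 m.
|ω_lever| = |0.0435·19.79·+0.1578| / 0.0280928 = 4.8361 rad/s.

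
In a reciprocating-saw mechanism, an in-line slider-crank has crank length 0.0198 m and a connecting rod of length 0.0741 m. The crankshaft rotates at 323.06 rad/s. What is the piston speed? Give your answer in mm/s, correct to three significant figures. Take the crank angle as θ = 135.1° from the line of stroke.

ω = 323.1 rad/s
For an in-line slider-crank, x = r cosθ + √(L² − r² sin²θ), so v = −rω sinθ·[1 + r cosθ/√(L² − r² sin²θ)].
With r = 0.0198 m, L = 0.0741 m, θ = 135.1°: √(L² − r² sin²θ) = 0.07277 m.
v = −0.0198·323.1·0.70587·[1 + 0.0198·-0.70834/0.07277] = -3.645 m/s.
|v| = 3.645 m/s = 3645 mm/s.

3640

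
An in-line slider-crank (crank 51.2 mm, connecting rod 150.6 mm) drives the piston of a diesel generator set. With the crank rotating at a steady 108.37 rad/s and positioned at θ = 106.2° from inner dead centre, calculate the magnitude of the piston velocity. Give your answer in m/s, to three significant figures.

ω = 108.4 rad/s
For an in-line slider-crank, x = r cosθ + √(L² − r² sin²θ), so v = −rω sinθ·[1 + r cosθ/√(L² − r² sin²θ)].
With r = 0.0512 m, L = 0.1506 m, θ = 106.2°: √(L² − r² sin²θ) = 0.14235 m.
v = −0.0512·108.4·0.96029·[1 + 0.0512·-0.27899/0.14235] = -4.7936 m/s.
|v| = 4.7936 m/s.

4.79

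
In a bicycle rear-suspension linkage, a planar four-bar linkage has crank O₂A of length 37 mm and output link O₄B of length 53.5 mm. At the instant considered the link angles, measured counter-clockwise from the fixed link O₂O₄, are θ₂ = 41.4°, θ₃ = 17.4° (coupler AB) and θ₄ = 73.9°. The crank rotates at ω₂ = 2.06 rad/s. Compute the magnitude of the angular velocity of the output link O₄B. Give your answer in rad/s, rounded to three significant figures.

0.695

ω₂ = 2.06 rad/s
Differentiating the loop-closure r₂e^{iθ₂}+r₃e^{iθ₃}=r₁+r₄e^{iθ₄} gives r₂ω₂e^{iθ₂}+r₃ω₃e^{iθ₃}=r₄ω₄e^{iθ₄}.
Eliminating the other unknown: ω₄ = r₂ω₂ sin(θ₂−θ₃) / [r₄ sin(θ₄−θ₃)].
Numerator sine = +0.40674; denominator sine = +0.83389.
Result = 0.037·2.06·(+0.40674) / (0.0535·(+0.83389)) = +0.6949 rad/s; magnitude 0.6949 rad/s.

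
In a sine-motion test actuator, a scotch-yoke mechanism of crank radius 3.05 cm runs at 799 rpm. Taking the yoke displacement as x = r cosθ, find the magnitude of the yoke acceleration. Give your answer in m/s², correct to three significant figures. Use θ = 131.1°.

ω = 83.67 rad/s (from 799 rpm).
x = r cosθ ⇒ ẍ = −rω² cosθ (ω constant).
|a| = rω²|cosθ| = 0.0305·(83.67)²·|cos 131.1°| = 140.37 m/s².

140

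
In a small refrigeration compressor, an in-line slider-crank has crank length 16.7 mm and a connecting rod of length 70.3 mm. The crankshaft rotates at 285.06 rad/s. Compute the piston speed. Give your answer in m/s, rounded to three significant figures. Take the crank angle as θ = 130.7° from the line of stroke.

3.04

ω = 285.1 rad/s
For an in-line slider-crank, x = r cosθ + √(L² − r² sin²θ), so v = −rω sinθ·[1 + r cosθ/√(L² − r² sin²θ)].
With r = 0.0167 m, L = 0.0703 m, θ = 130.7°: √(L² − r² sin²θ) = 0.069151 m.
v = −0.0167·285.1·0.75813·[1 + 0.0167·-0.65210/0.069151] = -3.0407 m/s.
|v| = 3.0407 m/s.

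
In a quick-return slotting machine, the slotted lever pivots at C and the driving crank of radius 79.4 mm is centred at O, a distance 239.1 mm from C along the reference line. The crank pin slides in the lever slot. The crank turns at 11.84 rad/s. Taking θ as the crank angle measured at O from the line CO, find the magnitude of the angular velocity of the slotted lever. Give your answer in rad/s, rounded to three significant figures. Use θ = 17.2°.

ω = 11.84 rad/s
Crank pin A relative to C: A = (d + r cosθ, r sinθ); lever angle φ = atan2(r sinθ, d + r cosθ).
Differentiating tanφ: φ̇ = rω(d cosθ + r)/(d² + r² + 2dr cosθ).
d² + r² + 2dr cosθ = |CA|² = 0.0997442 m²;  d cosθ + r = +0.30781 m.
|ω_lever| = |0.0794·11.84·+0.30781| / 0.0997442 = 2.9011 rad/s.

2.90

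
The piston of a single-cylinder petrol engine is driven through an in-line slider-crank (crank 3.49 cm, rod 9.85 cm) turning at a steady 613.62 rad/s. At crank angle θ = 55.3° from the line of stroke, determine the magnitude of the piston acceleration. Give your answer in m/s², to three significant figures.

5910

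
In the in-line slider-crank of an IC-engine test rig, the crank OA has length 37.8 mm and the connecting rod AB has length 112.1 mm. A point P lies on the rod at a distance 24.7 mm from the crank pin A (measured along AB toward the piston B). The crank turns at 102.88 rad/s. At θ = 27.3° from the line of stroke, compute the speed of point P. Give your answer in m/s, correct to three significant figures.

ω = 102.9 rad/s.  Crank-pin speed |V_A| = rω = 3.8889 m/s, perpendicular to OA.
Rod angle: sinφ = −(r/L) sinθ ⇒ φ = -8.897°; ω_rod = −rω cosθ/√(L²−r²sin²θ) = -31.202 rad/s.
V_P = V_A + ω_rod × AP, with AP = 0.0247 m along the rod.
Components: V_Px = −rω sinθ − a·ω_rod·sinφ = -1.9028 m/s;  V_Py = rω cosθ + a·ω_rod·cosφ = +2.6943 m/s.
|V_P| = √(V_Px² + V_Py²) = 3.2985 m/s.

3.30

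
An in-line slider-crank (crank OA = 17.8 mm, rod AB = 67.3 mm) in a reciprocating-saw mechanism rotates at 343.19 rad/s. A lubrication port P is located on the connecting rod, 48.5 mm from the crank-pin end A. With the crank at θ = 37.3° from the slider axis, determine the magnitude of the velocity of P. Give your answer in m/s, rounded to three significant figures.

4.48

ω = 343.2 rad/s.  Crank-pin speed |V_A| = rω = 6.1088 m/s, perpendicular to OA.
Rod angle: sinφ = −(r/L) sinθ ⇒ φ = -9.223°; ω_rod = −rω cosθ/√(L²−r²sin²θ) = -73.15 rad/s.
V_P = V_A + ω_rod × AP, with AP = 0.0485 m along the rod.
Components: V_Px = −rω sinθ − a·ω_rod·sinφ = -4.2705 m/s;  V_Py = rω cosθ + a·ω_rod·cosφ = +1.3574 m/s.
|V_P| = √(V_Px² + V_Py²) = 4.481 m/s.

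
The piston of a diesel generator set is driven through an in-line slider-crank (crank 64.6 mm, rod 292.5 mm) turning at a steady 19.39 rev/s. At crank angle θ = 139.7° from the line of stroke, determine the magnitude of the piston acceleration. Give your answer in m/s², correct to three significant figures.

694

ω = 2π·19.4 = 121.8 rad/s
x(θ) = r cosθ + √(L² − r² sin²θ); with ω constant, a = ω²·d²x/dθ².
d²x/dθ² = −r cosθ − r²(cos2θ)/√u − r⁴ sin²2θ/(4u^{3/2}),  u = L² − r² sin²θ = 0.0838105 m².
Substituting r = 0.0646 m, L = 0.2925 m, θ = 139.7°: d²x/dθ² = +0.046739 m.
a = ω²·d²x/dθ² = (121.8)²·(+0.046739) = +693.74 m/s²;  |a| = 693.74 m/s².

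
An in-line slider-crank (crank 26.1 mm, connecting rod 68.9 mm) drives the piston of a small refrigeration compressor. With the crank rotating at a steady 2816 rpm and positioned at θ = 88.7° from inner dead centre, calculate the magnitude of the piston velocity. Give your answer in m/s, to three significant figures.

ω = 2π·2816/60 = 294.9 rad/s
For an in-line slider-crank, x = r cosθ + √(L² − r² sin²θ), so v = −rω sinθ·[1 + r cosθ/√(L² − r² sin²θ)].
With r = 0.0261 m, L = 0.0689 m, θ = 88.7°: √(L² − r² sin²θ) = 0.063768 m.
v = −0.0261·294.9·0.99974·[1 + 0.0261·0.02269/0.063768] = -7.7661 m/s.
|v| = 7.7661 m/s.

7.77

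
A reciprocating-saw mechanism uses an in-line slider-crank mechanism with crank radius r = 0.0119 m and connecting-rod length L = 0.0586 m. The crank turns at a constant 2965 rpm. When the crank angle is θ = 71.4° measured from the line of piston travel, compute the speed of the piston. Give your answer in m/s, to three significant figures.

3.73

ω = 2π·2965/60 = 310.5 rad/s
For an in-line slider-crank, x = r cosθ + √(L² − r² sin²θ), so v = −rω sinθ·[1 + r cosθ/√(L² − r² sin²θ)].
With r = 0.0119 m, L = 0.0586 m, θ = 71.4°: √(L² − r² sin²θ) = 0.057504 m.
v = −0.0119·310.5·0.94777·[1 + 0.0119·0.31896/0.057504] = -3.733 m/s.
|v| = 3.733 m/s.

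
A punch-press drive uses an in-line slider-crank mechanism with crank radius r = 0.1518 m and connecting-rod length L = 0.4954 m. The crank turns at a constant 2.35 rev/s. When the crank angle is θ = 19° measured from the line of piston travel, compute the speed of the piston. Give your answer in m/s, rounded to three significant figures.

0.942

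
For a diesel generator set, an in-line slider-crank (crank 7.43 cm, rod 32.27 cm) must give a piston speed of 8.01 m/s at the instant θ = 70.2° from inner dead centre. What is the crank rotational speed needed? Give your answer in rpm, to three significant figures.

1010

For an in-line slider-crank, |v_piston| = rω|sinθ|·[1 + r cosθ/√(L² − r² sin²θ)].
With r = 0.0743 m, L = 0.3227 m, θ = 70.2°: the bracketed kinematic factor |dx/dθ| = 0.075492 m.
ω = v/|dx/dθ| = 8.01/0.075492 = 106.1 rad/s.
N = 60ω/(2π) = 1013.2 rpm.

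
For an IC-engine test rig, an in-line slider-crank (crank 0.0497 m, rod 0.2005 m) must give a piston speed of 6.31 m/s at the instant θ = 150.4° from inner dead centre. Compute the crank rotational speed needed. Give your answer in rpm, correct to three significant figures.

3140

For an in-line slider-crank, |v_piston| = rω|sinθ|·[1 + r cosθ/√(L² − r² sin²θ)].
With r = 0.0497 m, L = 0.2005 m, θ = 150.4°: the bracketed kinematic factor |dx/dθ| = 0.019218 m.
ω = v/|dx/dθ| = 6.31/0.019218 = 328.34 rad/s.
N = 60ω/(2π) = 3135.4 rpm.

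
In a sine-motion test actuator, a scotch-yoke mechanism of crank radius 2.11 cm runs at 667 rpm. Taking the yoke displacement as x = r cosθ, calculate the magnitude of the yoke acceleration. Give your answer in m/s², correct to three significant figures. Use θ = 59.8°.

ω = 69.85 rad/s (from 667 rpm).
x = r cosθ ⇒ ẍ = −rω² cosθ (ω constant).
|a| = rω²|cosθ| = 0.0211·(69.85)²·|cos 59.8°| = 51.782 m/s².

51.8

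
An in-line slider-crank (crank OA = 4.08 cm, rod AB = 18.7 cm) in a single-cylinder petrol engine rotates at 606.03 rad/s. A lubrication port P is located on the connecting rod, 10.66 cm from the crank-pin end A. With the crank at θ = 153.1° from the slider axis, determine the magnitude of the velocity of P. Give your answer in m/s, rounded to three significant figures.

13.7

ω = 606 rad/s.  Crank-pin speed |V_A| = rω = 24.726 m/s, perpendicular to OA.
Rod angle: sinφ = −(r/L) sinθ ⇒ φ = -5.665°; ω_rod = −rω cosθ/√(L²−r²sin²θ) = +118.5 rad/s.
V_P = V_A + ω_rod × AP, with AP = 0.1066 m along the rod.
Components: V_Px = −rω sinθ − a·ω_rod·sinφ = -9.94 m/s;  V_Py = rω cosθ + a·ω_rod·cosφ = -9.4806 m/s.
|V_P| = √(V_Px² + V_Py²) = 13.736 m/s.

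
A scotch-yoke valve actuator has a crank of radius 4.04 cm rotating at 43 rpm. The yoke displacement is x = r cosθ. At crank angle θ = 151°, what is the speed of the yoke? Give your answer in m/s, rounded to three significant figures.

ω = 4.503 rad/s (from 43 rpm).
x = r cosθ ⇒ ẋ = −rω sinθ.
|v| = rω|sinθ| = 0.0404·4.503·|sin 151°| = 0.088196 m/s.

0.0882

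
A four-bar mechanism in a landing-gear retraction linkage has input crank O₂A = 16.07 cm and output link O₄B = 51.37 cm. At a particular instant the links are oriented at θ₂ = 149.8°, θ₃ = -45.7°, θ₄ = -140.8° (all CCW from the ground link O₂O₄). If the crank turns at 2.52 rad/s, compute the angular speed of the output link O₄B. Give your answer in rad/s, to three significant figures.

ω₂ = 2.52 rad/s
Differentiating the loop-closure r₂e^{iθ₂}+r₃e^{iθ₃}=r₁+r₄e^{iθ₄} gives r₂ω₂e^{iθ₂}+r₃ω₃e^{iθ₃}=r₄ω₄e^{iθ₄}.
Eliminating the other unknown: ω₄ = r₂ω₂ sin(θ₂−θ₃) / [r₄ sin(θ₄−θ₃)].
Numerator sine = -0.26724; denominator sine = -0.99604.
Result = 0.1607·2.52·(-0.26724) / (0.5137·(-0.99604)) = +0.21151 rad/s; magnitude 0.21151 rad/s.

0.212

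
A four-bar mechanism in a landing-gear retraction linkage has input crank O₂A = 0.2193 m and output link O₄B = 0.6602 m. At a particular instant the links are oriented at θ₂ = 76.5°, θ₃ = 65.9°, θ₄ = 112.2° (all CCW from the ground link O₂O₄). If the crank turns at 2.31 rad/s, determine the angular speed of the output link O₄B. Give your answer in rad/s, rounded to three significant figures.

0.195

ω₂ = 2.31 rad/s
Differentiating the loop-closure r₂e^{iθ₂}+r₃e^{iθ₃}=r₁+r₄e^{iθ₄} gives r₂ω₂e^{iθ₂}+r₃ω₃e^{iθ₃}=r₄ω₄e^{iθ₄}.
Eliminating the other unknown: ω₄ = r₂ω₂ sin(θ₂−θ₃) / [r₄ sin(θ₄−θ₃)].
Numerator sine = +0.18395; denominator sine = +0.72297.
Result = 0.2193·2.31·(+0.18395) / (0.6602·(+0.72297)) = +0.19524 rad/s; magnitude 0.19524 rad/s.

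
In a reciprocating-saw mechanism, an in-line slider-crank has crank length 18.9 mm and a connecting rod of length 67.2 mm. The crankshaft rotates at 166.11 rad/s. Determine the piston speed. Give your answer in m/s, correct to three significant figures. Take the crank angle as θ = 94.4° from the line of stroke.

3.06

ω = 166.1 rad/s
For an in-line slider-crank, x = r cosθ + √(L² − r² sin²θ), so v = −rω sinθ·[1 + r cosθ/√(L² − r² sin²θ)].
With r = 0.0189 m, L = 0.0672 m, θ = 94.4°: √(L² − r² sin²θ) = 0.064504 m.
v = −0.0189·166.1·0.99705·[1 + 0.0189·-0.07672/0.064504] = -3.0599 m/s.
|v| = 3.0599 m/s.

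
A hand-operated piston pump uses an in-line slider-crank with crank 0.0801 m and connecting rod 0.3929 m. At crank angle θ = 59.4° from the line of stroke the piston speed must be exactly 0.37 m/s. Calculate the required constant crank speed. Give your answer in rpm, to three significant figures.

For an in-line slider-crank, |v_piston| = rω|sinθ|·[1 + r cosθ/√(L² − r² sin²θ)].
With r = 0.0801 m, L = 0.3929 m, θ = 59.4°: the bracketed kinematic factor |dx/dθ| = 0.076213 m.
ω = v/|dx/dθ| = 0.37/0.076213 = 4.8548 rad/s.
N = 60ω/(2π) = 46.36 rpm.

46.4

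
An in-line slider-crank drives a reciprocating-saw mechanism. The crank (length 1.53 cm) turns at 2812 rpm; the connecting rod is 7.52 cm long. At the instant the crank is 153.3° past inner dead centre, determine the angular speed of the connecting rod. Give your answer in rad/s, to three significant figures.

53.7

ω = 294.5 rad/s (converted from 2812 rpm).
The rod makes angle φ with the slider axis where L sinφ = r sinθ; differentiating, L cosφ·φ̇ = r ω cosθ.
L cosφ = √(L² − r² sin²θ) = 0.074885 m.
|ω_rod| = r ω |cosθ| / √(L² − r² sin²θ) = 0.0153·294.5·0.89337/0.074885 = 53.749 rad/s.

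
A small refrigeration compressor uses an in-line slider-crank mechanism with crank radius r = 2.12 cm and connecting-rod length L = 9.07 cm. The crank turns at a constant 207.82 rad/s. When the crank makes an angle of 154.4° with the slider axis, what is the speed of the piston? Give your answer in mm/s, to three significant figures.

ω = 207.8 rad/s
For an in-line slider-crank, x = r cosθ + √(L² − r² sin²θ), so v = −rω sinθ·[1 + r cosθ/√(L² − r² sin²θ)].
With r = 0.0212 m, L = 0.0907 m, θ = 154.4°: √(L² − r² sin²θ) = 0.090236 m.
v = −0.0212·207.8·0.43209·[1 + 0.0212·-0.90183/0.090236] = -1.5003 m/s.
|v| = 1.5003 m/s = 1500.3 mm/s.

1500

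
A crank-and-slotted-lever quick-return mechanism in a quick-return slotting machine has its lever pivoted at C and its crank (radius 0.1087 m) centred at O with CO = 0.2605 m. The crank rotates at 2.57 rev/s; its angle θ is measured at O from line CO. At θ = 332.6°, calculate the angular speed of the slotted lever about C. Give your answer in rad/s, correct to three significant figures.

4.59

ω = 16.15 rad/s (from 2.57 rev/s).
Crank pin A relative to C: A = (d + r cosθ, r sinθ); lever angle φ = atan2(r sinθ, d + r cosθ).
Differentiating tanφ: φ̇ = rω(d cosθ + r)/(d² + r² + 2dr cosθ).
d² + r² + 2dr cosθ = |CA|² = 0.129955 m²;  d cosθ + r = +0.33998 m.
|ω_lever| = |0.1087·16.15·+0.33998| / 0.129955 = 4.5919 rad/s.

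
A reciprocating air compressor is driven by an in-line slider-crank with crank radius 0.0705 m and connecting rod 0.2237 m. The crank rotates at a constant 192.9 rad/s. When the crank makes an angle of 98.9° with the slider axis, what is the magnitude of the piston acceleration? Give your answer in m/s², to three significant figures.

1230

ω = 192.9 rad/s
x(θ) = r cosθ + √(L² − r² sin²θ); with ω constant, a = ω²·d²x/dθ².
d²x/dθ² = −r cosθ − r²(cos2θ)/√u − r⁴ sin²2θ/(4u^{3/2}),  u = L² − r² sin²θ = 0.0451904 m².
Substituting r = 0.0705 m, L = 0.2237 m, θ = 98.9°: d²x/dθ² = +0.033108 m.
a = ω²·d²x/dθ² = (192.9)²·(+0.033108) = +1232 m/s²;  |a| = 1232 m/s².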